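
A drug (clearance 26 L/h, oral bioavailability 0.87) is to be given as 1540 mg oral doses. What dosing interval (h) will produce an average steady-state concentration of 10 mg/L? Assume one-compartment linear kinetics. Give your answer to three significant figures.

F·D/τ = CL·Css → τ = F·D / (CL·Css).
τ = 0.87 × 1540 / (26 × 10) = 5.153 h

5.15 h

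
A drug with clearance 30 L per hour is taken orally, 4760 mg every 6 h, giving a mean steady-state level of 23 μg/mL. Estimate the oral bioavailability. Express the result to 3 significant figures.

F·D/τ = CL·Css at steady state → F = CL·Css·τ / D.
F = 30 × 23 × 6 / 4760 = 0.870

0.870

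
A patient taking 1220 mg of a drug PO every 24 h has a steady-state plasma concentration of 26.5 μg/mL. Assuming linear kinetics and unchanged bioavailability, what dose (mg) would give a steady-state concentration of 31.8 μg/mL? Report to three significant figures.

With linear kinetics, Css is proportional to dose rate (D/τ) at fixed clearance.
D₂ = D₁ × (Css,target / Css,current) = 1220 × 31.8/26.5 = 1464 mg

1460 mg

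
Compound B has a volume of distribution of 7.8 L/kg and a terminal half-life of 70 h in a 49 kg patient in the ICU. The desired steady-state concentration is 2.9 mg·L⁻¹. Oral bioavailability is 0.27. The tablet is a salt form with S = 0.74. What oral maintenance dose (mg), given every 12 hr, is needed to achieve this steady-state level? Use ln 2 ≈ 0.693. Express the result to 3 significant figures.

659 mg

Total Vd = 7.8 × 49 = 382.2 L
k = 0.693/70 = 0.009900 h⁻¹, so CL = k·Vd = 0.009900 × 382.2 = 3.784 L/h
D = CL × Css × τ / F / S = 3.784 × 2.9 × 12 / 0.27 / 0.74 = 659.1 mg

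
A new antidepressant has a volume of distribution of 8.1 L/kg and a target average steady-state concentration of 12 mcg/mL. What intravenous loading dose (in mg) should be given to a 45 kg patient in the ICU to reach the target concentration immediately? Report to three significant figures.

4370 mg

Vd = 8.1 L/kg × 45 kg = 364.5 L
The loading dose fills Vd to the target concentration.
LD = Vd × C = 364.5 × 12.00 = 4374 mg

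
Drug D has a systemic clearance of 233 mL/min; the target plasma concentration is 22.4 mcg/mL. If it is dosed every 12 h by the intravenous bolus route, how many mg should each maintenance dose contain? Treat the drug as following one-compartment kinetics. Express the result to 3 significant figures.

Convert clearance: 233 mL/min × 60 min/h ÷ 1000 mL/L = 13.98 L/h
D = CL × Css × τ = 13.98 × 22.4 × 12 = 3758 mg

3760 mg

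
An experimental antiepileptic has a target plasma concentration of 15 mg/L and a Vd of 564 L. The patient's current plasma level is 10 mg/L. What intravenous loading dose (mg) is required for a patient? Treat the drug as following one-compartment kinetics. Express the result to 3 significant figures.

The loading dose fills Vd to the target concentration.
Concentration deficit ΔC = 15 − 10 = 5.000 mg/L
LD = Vd × ΔC = 564.0 × 5.000 = 2820 mg

2820 mg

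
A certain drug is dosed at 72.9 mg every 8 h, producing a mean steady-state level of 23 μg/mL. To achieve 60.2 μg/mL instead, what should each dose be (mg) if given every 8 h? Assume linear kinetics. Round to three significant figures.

With linear kinetics, Css is proportional to dose rate (D/τ) at fixed clearance.
D₂ = D₁ × (Css,target / Css,current) = 72.9 × 60.2/23 = 190.8 mg

191 mg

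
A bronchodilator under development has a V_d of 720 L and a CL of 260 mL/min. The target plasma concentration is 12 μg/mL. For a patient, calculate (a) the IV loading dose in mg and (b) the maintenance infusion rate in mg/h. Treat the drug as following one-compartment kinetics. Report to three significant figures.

LD = Vd · C_target = 720.0 × 12 = 8640 mg
CL = 260 mL/min × 60/1000 = 15.60 L/h
Maintenance infusion rate = CL × Css = 15.60 × 12 = 187.2 mg/h

(a) 8640 mg; (b) 187 mg/h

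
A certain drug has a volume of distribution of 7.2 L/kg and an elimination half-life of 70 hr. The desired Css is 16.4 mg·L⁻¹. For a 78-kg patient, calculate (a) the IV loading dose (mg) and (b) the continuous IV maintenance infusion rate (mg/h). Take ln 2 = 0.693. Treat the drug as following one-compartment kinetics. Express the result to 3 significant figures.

(a) 9210 mg; (b) 91.2 mg/h

Vd(total) = 78 kg × 7.2 L/kg = 561.6 L
LD = Vd × C = 561.6 × 16.4 = 9210 mg
CL = 0.693 × Vd / t½ = 0.693 × 561.6 / 70 = 5.560 L/h
Infusion rate = CL × Css = 5.560 × 16.4 = 91.18 mg/h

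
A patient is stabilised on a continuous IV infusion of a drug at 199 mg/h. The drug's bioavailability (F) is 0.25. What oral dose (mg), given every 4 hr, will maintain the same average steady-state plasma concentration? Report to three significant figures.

To maintain the same Css, the systemic dosing rate must be unchanged: F·D/τ = infusion rate.
D = rate × τ / F = 199 × 4 / 0.25 = 3184 mg

3180 mg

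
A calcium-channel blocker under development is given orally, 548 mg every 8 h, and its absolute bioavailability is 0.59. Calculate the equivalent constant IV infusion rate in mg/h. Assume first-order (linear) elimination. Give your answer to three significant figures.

40.4 mg/h

Equivalent systemic input: infusion rate = F·D/τ.
Rate = 0.59 × 548 / 8 = 40.42 mg/h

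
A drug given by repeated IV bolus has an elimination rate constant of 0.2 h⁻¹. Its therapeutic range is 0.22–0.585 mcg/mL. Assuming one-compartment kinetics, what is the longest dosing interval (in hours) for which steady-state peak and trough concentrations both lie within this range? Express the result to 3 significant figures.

4.89 h

Between IV bolus doses, concentration decays as C = C₀·e^(−kτ), so C_peak/C_trough = e^(kτ).
τ_max = ln(C_peak/C_trough) / k = ln(0.585/0.22) / 0.2000 = 0.9780 / 0.2000 = 4.890 h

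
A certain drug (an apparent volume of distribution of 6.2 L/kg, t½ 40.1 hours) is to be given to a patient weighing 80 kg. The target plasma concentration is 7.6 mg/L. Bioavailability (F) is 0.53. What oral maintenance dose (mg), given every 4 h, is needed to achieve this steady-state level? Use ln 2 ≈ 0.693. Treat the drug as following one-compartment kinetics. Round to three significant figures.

492 mg

Vd(total) = 80 kg × 6.2 L/kg = 496.0 L
k = 0.693/40.1 = 0.01728 h⁻¹, so CL = k·Vd = 0.01728 × 496.0 = 8.571 L/h
D = CL × Css × τ / F = 8.571 × 7.6 × 4 / 0.53 = 491.6 mg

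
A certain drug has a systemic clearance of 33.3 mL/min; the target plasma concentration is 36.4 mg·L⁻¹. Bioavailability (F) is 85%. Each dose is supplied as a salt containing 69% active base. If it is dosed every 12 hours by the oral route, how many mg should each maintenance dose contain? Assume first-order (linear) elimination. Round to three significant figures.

CL = 33.3 mL/min × 60/1000 = 1.998 L/h
At steady state, dose per interval replaces the amount cleared in that interval: F·S·D/τ = CL·Css.
D = CL × Css × τ / F / S = 1.998 × 36.4 × 12 / 0.85 / 0.69 = 1488 mg

1490 mg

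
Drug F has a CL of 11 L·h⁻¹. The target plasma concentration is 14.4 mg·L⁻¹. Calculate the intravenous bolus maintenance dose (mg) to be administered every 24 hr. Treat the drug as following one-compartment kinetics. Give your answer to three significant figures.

D = CL × Css × τ = 11.00 × 14.4 × 24 = 3802 mg

3800 mg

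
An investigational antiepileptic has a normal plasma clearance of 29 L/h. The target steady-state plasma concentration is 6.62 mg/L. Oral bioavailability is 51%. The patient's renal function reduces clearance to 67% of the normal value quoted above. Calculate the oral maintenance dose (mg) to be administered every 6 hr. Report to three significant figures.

1510 mg

Patient clearance = 0.67 × 29.00 = 19.43 L/h
D = CL × Css × τ / F = 19.43 × 6.62 × 6 / 0.51 = 1513 mg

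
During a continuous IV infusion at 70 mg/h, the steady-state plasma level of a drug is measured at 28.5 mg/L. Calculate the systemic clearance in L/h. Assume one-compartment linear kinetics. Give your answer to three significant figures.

2.46 L/h

At steady state, infusion rate = CL × Css, so CL = rate / Css.
CL = 70 / 28.5 = 2.456 L/h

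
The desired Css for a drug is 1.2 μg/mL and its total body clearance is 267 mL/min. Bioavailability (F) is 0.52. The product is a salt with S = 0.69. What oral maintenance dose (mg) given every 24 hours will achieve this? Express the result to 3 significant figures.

Convert clearance: 267 mL/min × 60 min/h ÷ 1000 mL/L = 16.02 L/h
At steady state, dose per interval replaces the amount cleared in that interval: F·S·D/τ = CL·Css.
D = CL × Css × τ / F / S = 16.02 × 1.2 × 24 / 0.52 / 0.69 = 1286 mg

1290 mg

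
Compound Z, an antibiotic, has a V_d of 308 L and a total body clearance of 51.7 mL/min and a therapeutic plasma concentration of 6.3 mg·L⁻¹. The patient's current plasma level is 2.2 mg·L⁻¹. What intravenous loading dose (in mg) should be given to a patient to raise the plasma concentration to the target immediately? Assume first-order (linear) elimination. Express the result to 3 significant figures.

1260 mg

The loading dose fills Vd to the target concentration.
Concentration deficit ΔC = 6.3 − 2.2 = 4.100 mg/L
LD = Vd × ΔC = 308.0 × 4.100 = 1263 mg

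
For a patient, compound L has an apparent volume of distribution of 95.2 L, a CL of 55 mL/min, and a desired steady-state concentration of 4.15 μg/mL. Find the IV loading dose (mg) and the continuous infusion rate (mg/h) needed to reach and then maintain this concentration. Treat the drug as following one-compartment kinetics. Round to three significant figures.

(a) 395 mg; (b) 13.7 mg/h

Loading dose = Vd × C = 95.20 × 4.15 = 395.1 mg
CL = 55 mL/min = 55 × 0.06 = 3.300 L/h
Infusion rate = 3.300 L/h × 4.15 mg/L = 13.70 mg/h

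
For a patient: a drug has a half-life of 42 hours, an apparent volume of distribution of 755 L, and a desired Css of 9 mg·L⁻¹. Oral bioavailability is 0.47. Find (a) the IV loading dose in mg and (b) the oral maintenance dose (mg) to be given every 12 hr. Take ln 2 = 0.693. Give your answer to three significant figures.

LD = Vd × C = 755.0 × 9 = 6795 mg
CL = 0.693 × Vd / t½ = 0.693 × 755.0 / 42 = 12.46 L/h
D = CL × Css × τ / F = 12.46 × 9 × 12 / 0.47 = 2863 mg

(a) 6800 mg; (b) 2860 mg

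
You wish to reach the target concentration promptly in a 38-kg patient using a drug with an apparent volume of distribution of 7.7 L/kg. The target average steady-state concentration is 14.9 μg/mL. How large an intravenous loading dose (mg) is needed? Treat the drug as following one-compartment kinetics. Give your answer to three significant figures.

4360 mg

Total Vd = 7.7 × 38 = 292.6 L
LD = Vd × C = 292.6 × 14.90 = 4360 mg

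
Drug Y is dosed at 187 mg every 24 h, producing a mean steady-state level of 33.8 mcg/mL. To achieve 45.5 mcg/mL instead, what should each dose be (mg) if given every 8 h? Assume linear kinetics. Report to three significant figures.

With linear kinetics, Css is proportional to dose rate (D/τ) at fixed clearance.
D₂ = D₁ × (Css,target / Css,current) × (τ₂/τ₁) = 187 × (45.5/33.8) × (8/24) = 83.91 mg

83.9 mg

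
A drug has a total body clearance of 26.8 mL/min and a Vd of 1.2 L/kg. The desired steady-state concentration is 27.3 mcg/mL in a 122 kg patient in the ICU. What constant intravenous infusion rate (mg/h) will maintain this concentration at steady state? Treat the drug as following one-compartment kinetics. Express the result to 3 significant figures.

43.9 mg/h

CL = 26.8 mL/min × 60/1000 = 1.608 L/h
Rate = CL × Css = 1.608 × 27.3 = 43.90 mg/h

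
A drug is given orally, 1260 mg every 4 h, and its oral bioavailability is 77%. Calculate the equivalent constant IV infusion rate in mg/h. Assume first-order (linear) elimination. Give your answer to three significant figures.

243 mg/h

Equivalent systemic input: infusion rate = F·D/τ.
Rate = 0.77 × 1260 / 4 = 242.6 mg/h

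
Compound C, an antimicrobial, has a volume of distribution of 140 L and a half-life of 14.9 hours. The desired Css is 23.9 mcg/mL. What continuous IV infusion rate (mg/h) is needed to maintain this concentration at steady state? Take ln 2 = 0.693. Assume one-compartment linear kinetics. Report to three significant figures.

CL = 0.693 × Vd / t½ = 0.693 × 140.0 / 14.9 = 6.511 L/h
Infusion rate = CL × Css = 6.511 × 23.9 = 155.6 mg/h

156 mg/h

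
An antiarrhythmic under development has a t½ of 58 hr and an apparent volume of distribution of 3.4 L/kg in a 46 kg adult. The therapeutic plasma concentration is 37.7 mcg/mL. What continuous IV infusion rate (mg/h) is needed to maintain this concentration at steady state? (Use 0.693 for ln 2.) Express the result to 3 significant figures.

Vd(total) = 46 kg × 3.4 L/kg = 156.4 L
CL = ln 2 · Vd / t½ = 0.693 × 156.4 / 58 = 1.869 L/h
Infusion rate = CL × Css = 1.869 × 37.7 = 70.46 mg/h

70.5 mg/h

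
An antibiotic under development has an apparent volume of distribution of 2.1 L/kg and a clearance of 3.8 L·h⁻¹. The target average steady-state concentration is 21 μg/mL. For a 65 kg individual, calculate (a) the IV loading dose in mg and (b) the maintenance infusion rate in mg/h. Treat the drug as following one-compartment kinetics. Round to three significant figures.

(a) 2870 mg; (b) 79.8 mg/h

Vd(total) = 65 kg × 2.1 L/kg = 136.5 L
LD = Vd · C_target = 136.5 × 21 = 2867 mg
Maintenance infusion rate = CL × Css = 3.800 × 21 = 79.80 mg/h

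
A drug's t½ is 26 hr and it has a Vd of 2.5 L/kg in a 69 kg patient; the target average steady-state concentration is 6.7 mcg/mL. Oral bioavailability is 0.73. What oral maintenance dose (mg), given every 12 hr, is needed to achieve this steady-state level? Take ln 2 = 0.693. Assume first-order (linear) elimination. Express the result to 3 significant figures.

Total Vd = 2.5 × 69 = 172.5 L
CL = ln 2 · Vd / t½ = 0.693 × 172.5 / 26 = 4.598 L/h
D = CL × Css × τ / F = 4.598 × 6.7 × 12 / 0.73 = 506.4 mg

506 mg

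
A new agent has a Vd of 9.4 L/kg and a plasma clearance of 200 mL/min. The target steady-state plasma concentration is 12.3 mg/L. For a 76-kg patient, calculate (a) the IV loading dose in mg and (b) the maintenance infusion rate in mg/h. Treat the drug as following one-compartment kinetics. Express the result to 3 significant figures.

(a) 8790 mg; (b) 148 mg/h

Vd = 9.4 L/kg × 76 kg = 714.4 L
Loading: fill Vd to C_target → 714.4 L × 12.3 mg/L = 8787 mg
CL = 200 mL/min = 200 × 0.06 = 12.00 L/h
Infusion rate = 12.00 L/h × 12.3 mg/L = 147.6 mg/h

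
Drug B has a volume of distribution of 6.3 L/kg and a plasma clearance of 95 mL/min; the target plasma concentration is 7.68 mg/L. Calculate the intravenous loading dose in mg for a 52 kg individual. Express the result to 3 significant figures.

Vd = 6.3 L/kg × 52 kg = 327.6 L
LD = Vd × C = 327.6 × 7.680 = 2516 mg

2520 mg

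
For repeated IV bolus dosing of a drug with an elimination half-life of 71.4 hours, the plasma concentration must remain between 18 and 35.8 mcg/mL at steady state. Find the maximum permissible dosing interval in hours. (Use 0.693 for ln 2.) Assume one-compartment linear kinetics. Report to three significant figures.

k = 0.693 / t½ = 0.693 / 71.4 = 0.009706 h⁻¹
Between IV bolus doses, concentration decays as C = C₀·e^(−kτ), so C_peak/C_trough = e^(kτ).
τ_max = ln(C_peak/C_trough) / k = ln(35.8/18) / 0.009706 = 0.6876 / 0.009706 = 70.84 h

70.8 h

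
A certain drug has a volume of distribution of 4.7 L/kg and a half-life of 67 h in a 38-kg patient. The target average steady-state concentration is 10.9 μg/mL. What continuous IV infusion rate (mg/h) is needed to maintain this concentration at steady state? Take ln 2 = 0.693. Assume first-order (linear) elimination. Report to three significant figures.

20.1 mg/h

Total Vd = 4.7 × 38 = 178.6 L
CL = ln 2 · Vd / t½ = 0.693 × 178.6 / 67 = 1.847 L/h
Infusion rate = CL × Css = 1.847 × 10.9 = 20.13 mg/h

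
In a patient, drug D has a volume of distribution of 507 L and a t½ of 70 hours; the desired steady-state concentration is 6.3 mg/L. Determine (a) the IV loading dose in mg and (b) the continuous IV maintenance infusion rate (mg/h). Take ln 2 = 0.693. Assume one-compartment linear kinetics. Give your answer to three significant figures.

(a) 3190 mg; (b) 31.6 mg/h

LD = Vd × C = 507.0 × 6.3 = 3194 mg
CL = 0.693 × Vd / t½ = 0.693 × 507.0 / 70 = 5.019 L/h
Infusion rate = CL × Css = 5.019 × 6.3 = 31.62 mg/h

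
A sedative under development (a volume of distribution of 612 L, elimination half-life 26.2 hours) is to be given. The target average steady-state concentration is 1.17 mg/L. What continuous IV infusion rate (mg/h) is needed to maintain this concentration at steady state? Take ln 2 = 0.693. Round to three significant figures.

18.9 mg/h

CL = ln 2 · Vd / t½ = 0.693 × 612.0 / 26.2 = 16.19 L/h
Infusion rate = CL × Css = 16.19 × 1.17 = 18.94 mg/h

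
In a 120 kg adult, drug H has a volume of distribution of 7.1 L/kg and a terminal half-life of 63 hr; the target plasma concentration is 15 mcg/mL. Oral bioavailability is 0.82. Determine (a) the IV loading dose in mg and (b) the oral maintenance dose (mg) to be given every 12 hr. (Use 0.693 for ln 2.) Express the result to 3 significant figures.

(a) 12800 mg; (b) 2060 mg

Vd = 7.1 L/kg × 120 kg = 852.0 L
LD = Vd × C = 852.0 × 15 = 12780 mg
CL = 0.693 × Vd / t½ = 0.693 × 852.0 / 63 = 9.372 L/h
D = CL × Css × τ / F = 9.372 × 15 × 12 / 0.82 = 2057 mg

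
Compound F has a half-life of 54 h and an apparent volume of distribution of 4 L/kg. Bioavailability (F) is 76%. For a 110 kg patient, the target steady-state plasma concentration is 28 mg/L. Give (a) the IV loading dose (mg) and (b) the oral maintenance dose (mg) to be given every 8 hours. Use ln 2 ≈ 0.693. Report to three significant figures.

Vd(total) = 110 kg × 4 L/kg = 440.0 L
LD = Vd × C = 440.0 × 28 = 12320 mg
CL = 0.693 × Vd / t½ = 0.693 × 440.0 / 54 = 5.647 L/h
D = CL × Css × τ / F = 5.647 × 28 × 8 / 0.76 = 1664 mg

(a) 12300 mg; (b) 1660 mg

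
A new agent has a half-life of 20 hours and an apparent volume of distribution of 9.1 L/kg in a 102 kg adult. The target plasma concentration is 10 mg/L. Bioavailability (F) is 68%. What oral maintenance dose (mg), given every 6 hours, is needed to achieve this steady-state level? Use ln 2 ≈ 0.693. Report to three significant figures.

Total Vd = 9.1 × 102 = 928.2 L
CL = 0.693 × Vd / t½ = 0.693 × 928.2 / 20 = 32.16 L/h
D = CL × Css × τ / F = 32.16 × 10 × 6 / 0.68 = 2838 mg

2840 mg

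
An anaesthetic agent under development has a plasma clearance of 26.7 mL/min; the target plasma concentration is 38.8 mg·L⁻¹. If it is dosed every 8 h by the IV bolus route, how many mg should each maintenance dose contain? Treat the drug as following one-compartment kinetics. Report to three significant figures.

497 mg

CL = 26.7 mL/min × 60/1000 = 1.602 L/h
At steady state, dose per interval replaces the amount cleared in that interval: D/τ = CL·Css.
D = CL × Css × τ = 1.602 × 38.8 × 8 = 497.3 mg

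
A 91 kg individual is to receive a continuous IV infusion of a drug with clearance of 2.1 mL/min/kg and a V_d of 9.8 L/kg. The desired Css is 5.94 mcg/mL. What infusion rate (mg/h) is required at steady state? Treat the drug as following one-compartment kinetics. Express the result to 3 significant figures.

CL = 2.1 mL/min/kg × 91 kg = 191.1 mL/min = 191.1 × 60/1000 = 11.47 L/h
At steady state, infusion rate equals elimination rate: rate in = CL × Css.
R₀ = 11.47 × 5.94 = 68.13 mg/h

68.1 mg/h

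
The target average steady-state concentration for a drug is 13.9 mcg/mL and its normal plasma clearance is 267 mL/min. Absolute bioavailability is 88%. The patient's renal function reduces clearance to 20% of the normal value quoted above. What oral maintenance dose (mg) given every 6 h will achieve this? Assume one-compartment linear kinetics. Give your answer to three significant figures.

304 mg

CL = 267 mL/min × 60/1000 = 16.02 L/h
Patient clearance = 0.2 × 16.02 = 3.204 L/h
At steady state, dose per interval replaces the amount cleared in that interval: F·D/τ = CL·Css.
D = CL × Css × τ / F = 3.204 × 13.9 × 6 / 0.88 = 303.7 mg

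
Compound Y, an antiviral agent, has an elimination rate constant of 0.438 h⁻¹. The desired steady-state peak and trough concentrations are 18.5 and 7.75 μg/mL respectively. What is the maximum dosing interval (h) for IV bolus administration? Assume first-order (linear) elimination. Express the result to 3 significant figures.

Between IV bolus doses, concentration decays as C = C₀·e^(−kτ), so C_peak/C_trough = e^(kτ).
τ_max = ln(C_peak/C_trough) / k = ln(18.5/7.75) / 0.4380 = 0.8701 / 0.4380 = 1.987 h

1.99 h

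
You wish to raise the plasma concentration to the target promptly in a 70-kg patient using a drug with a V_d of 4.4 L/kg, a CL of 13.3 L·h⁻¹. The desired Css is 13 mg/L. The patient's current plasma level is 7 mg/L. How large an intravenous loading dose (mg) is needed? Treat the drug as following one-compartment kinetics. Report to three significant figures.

1850 mg

Vd = 4.4 L/kg × 70 kg = 308.0 L
LD is governed by Vd — clearance does not enter the loading-dose calculation.
Concentration deficit ΔC = 13 − 7 = 6.000 mg/L
LD = Vd × ΔC = 308.0 × 6.000 = 1848 mg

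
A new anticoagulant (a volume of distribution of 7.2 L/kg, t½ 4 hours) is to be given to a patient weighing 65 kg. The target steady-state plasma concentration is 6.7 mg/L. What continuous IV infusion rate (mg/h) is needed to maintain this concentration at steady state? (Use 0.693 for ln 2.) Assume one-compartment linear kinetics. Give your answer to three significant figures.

Vd = 7.2 L/kg × 65 kg = 468.0 L
k = 0.693/4 = 0.1733 h⁻¹, so CL = k·Vd = 0.1733 × 468.0 = 81.10 L/h
Infusion rate = CL × Css = 81.10 × 6.7 = 543.4 mg/h

543 mg/h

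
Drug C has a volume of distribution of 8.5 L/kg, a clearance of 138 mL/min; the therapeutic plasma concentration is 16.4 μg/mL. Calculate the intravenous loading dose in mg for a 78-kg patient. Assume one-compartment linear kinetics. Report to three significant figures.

10900 mg

Vd = 8.5 L/kg × 78 kg = 663.0 L
LD = Vd × C = 663.0 × 16.40 = 10870 mg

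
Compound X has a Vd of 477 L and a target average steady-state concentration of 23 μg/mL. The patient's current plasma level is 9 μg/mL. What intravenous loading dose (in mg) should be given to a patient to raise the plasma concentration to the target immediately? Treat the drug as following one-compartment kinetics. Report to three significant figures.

6680 mg

The loading dose fills Vd to the target concentration.
Concentration deficit ΔC = 23 − 9 = 14.00 mg/L
LD = Vd × ΔC = 477.0 × 14.00 = 6678 mg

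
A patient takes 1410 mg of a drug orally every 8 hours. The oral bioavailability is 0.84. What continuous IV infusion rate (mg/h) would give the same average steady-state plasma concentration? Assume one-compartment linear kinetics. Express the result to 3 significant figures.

148 mg/h

Equivalent systemic input: infusion rate = F·D/τ.
Rate = 0.84 × 1410 / 8 = 148.1 mg/h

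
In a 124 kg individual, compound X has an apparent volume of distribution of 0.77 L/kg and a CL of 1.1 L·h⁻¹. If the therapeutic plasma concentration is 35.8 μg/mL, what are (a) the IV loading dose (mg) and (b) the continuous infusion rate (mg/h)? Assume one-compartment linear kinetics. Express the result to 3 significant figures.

(a) 3420 mg; (b) 39.4 mg/h

Vd(total) = 124 kg × 0.77 L/kg = 95.48 L
Loading dose = Vd × C = 95.48 × 35.8 = 3418 mg
Maintenance infusion rate = CL × Css = 1.100 × 35.8 = 39.38 mg/h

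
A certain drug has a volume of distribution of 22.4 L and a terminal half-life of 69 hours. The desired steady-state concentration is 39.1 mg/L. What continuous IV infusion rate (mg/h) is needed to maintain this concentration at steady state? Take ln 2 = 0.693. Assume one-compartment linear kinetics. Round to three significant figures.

8.80 mg/h

CL = 0.693 × Vd / t½ = 0.693 × 22.40 / 69 = 0.2250 L/h
Infusion rate = CL × Css = 0.2250 × 39.1 = 8.798 mg/h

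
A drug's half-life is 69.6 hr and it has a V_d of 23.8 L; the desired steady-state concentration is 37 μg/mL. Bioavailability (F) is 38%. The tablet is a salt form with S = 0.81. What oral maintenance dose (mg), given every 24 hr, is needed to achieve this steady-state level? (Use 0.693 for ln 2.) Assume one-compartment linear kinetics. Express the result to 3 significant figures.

684 mg

CL = ln 2 · Vd / t½ = 0.693 × 23.80 / 69.6 = 0.2370 L/h
D = CL × Css × τ / F / S = 0.2370 × 37 × 24 / 0.38 / 0.81 = 683.7 mg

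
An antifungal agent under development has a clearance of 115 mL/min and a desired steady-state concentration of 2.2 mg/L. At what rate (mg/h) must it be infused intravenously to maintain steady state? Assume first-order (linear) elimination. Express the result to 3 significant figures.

CL = 115 mL/min = 115 × 0.06 = 6.900 L/h
At steady state, infusion rate equals elimination rate: rate in = CL × Css.
Rate = CL × Css = 6.900 × 2.2 = 15.18 mg/h

15.2 mg/h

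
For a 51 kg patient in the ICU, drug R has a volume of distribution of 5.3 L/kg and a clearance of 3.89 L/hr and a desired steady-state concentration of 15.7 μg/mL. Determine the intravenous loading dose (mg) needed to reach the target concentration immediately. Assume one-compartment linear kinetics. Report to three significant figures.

4240 mg

Vd(total) = 51 kg × 5.3 L/kg = 270.3 L
LD = Vd × C = 270.3 × 15.70 = 4244 mg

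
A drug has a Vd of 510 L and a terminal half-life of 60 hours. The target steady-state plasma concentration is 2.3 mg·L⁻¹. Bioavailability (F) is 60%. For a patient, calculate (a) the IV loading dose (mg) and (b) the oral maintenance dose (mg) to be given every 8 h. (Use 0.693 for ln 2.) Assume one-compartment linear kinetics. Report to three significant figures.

(a) 1170 mg; (b) 181 mg

LD = Vd × C = 510.0 × 2.3 = 1173 mg
CL = 0.693 × Vd / t½ = 0.693 × 510.0 / 60 = 5.891 L/h
D = CL × Css × τ / F = 5.891 × 2.3 × 8 / 0.6 = 180.7 mg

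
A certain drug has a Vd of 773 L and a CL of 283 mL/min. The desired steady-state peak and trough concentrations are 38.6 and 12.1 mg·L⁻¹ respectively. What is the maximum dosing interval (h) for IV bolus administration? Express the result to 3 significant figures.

52.8 h

CL = 283 mL/min × 60/1000 = 16.98 L/h
k = CL / Vd = 16.98 / 773.0 = 0.02197 h⁻¹
Between IV bolus doses, concentration decays as C = C₀·e^(−kτ), so C_peak/C_trough = e^(kτ).
τ_max = ln(C_peak/C_trough) / k = ln(38.6/12.1) / 0.02197 = 1.160 / 0.02197 = 52.80 h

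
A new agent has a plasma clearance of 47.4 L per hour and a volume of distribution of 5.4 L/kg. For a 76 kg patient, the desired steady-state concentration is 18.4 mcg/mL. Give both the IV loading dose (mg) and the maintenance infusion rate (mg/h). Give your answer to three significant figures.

Total Vd = 5.4 × 76 = 410.4 L
Loading dose = Vd × C = 410.4 × 18.4 = 7551 mg
Maintenance: replace elimination → rate = CL × Css = 47.40 × 18.4 = 872.2 mg/h

(a) 7550 mg; (b) 872 mg/h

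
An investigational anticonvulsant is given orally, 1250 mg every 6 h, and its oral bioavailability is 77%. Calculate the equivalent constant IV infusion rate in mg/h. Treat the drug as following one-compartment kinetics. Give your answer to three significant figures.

Equivalent systemic input: infusion rate = F·D/τ.
Rate = 0.77 × 1250 / 6 = 160.4 mg/h

160 mg/h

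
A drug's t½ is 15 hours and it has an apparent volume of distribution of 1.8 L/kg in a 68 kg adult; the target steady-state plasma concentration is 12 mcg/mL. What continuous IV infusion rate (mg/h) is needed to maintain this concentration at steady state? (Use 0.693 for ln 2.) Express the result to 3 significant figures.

Vd(total) = 68 kg × 1.8 L/kg = 122.4 L
CL = ln 2 · Vd / t½ = 0.693 × 122.4 / 15 = 5.655 L/h
Infusion rate = CL × Css = 5.655 × 12 = 67.86 mg/h

67.9 mg/h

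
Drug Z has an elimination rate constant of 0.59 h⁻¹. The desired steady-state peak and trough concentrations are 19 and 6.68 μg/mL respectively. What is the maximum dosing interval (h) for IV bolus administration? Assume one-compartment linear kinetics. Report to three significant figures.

1.77 h

Between IV bolus doses, concentration decays as C = C₀·e^(−kτ), so C_peak/C_trough = e^(kτ).
τ_max = ln(C_peak/C_trough) / k = ln(19/6.68) / 0.5900 = 1.045 / 0.5900 = 1.771 h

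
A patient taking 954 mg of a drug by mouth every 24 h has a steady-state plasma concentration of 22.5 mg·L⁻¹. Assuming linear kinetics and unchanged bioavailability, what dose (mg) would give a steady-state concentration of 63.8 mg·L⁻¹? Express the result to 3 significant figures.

With linear kinetics, Css is proportional to dose rate (D/τ) at fixed clearance.
D₂ = D₁ × (Css,target / Css,current) = 954 × 63.8/22.5 = 2705 mg

2710 mg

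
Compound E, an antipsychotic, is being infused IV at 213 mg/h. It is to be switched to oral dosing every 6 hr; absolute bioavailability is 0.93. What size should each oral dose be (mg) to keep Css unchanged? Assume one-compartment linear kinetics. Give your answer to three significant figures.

1370 mg

To maintain the same Css, the systemic dosing rate must be unchanged: F·D/τ = infusion rate.
D = rate × τ / F = 213 × 6 / 0.93 = 1374 mg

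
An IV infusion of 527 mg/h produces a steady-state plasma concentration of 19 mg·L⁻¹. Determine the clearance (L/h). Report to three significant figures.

27.7 L/h

At steady state, infusion rate = CL × Css, so CL = rate / Css.
CL = 527 / 19 = 27.74 L/h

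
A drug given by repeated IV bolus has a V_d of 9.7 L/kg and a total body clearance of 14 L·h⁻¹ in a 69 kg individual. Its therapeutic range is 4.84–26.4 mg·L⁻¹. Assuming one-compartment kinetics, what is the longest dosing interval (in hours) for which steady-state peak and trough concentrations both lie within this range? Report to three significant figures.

81.1 h

Vd = 9.7 L/kg × 69 kg = 669.3 L
k = CL / Vd = 14.00 / 669.3 = 0.02092 h⁻¹
Between IV bolus doses, concentration decays as C = C₀·e^(−kτ), so C_peak/C_trough = e^(kτ).
τ_max = ln(C_peak/C_trough) / k = ln(26.4/4.84) / 0.02092 = 1.696 / 0.02092 = 81.07 h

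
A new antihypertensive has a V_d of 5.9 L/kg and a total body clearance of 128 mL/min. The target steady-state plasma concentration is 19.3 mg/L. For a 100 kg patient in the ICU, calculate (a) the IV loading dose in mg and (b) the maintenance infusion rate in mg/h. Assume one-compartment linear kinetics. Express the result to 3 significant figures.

Vd = 5.9 L/kg × 100 kg = 590.0 L
Loading dose = Vd × C = 590.0 × 19.3 = 11390 mg
CL = 128 mL/min × 60/1000 = 7.680 L/h
Maintenance: replace elimination → rate = CL × Css = 7.680 × 19.3 = 148.2 mg/h

(a) 11400 mg; (b) 148 mg/h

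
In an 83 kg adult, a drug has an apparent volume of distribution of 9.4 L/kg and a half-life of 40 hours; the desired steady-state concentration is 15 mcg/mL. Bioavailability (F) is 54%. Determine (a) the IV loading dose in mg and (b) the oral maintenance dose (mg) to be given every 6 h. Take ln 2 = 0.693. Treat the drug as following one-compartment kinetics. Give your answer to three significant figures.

Vd(total) = 83 kg × 9.4 L/kg = 780.2 L
LD = Vd × C = 780.2 × 15 = 11700 mg
CL = 0.693 × Vd / t½ = 0.693 × 780.2 / 40 = 13.52 L/h
D = CL × Css × τ / F = 13.52 × 15 × 6 / 0.54 = 2253 mg

(a) 11700 mg; (b) 2250 mg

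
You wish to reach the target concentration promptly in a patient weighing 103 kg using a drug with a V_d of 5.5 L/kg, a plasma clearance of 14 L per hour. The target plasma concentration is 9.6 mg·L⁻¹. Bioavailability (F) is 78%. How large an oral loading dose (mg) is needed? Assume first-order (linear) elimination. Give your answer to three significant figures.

Vd(total) = 103 kg × 5.5 L/kg = 566.5 L
LD = Vd × C / F = 566.5 × 9.600 / 0.78 = 6972 mg

6970 mg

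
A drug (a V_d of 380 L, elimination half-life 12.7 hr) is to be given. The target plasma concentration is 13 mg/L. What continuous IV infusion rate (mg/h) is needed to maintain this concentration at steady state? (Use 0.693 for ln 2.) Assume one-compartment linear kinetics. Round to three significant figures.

CL = ln 2 · Vd / t½ = 0.693 × 380.0 / 12.7 = 20.74 L/h
Infusion rate = CL × Css = 20.74 × 13 = 269.6 mg/h

270 mg/h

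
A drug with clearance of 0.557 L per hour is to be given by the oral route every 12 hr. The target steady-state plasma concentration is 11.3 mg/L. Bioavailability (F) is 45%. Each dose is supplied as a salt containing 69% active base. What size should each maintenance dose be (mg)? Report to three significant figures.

At steady state, dose per interval replaces the amount cleared in that interval: F·S·D/τ = CL·Css.
D = CL × Css × τ / F / S = 0.5570 × 11.3 × 12 / 0.45 / 0.69 = 243.3 mg

243 mg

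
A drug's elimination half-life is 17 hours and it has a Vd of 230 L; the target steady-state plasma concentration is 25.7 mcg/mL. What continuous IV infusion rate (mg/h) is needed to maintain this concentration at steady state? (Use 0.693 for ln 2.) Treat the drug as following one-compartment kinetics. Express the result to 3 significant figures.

241 mg/h

CL = ln 2 · Vd / t½ = 0.693 × 230.0 / 17 = 9.376 L/h
Infusion rate = CL × Css = 9.376 × 25.7 = 241.0 mg/h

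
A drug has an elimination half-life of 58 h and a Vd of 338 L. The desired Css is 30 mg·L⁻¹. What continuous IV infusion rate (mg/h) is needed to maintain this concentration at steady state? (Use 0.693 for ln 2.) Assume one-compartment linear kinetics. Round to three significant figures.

121 mg/h

k = 0.693/58 = 0.01195 h⁻¹, so CL = k·Vd = 0.01195 × 338.0 = 4.039 L/h
Infusion rate = CL × Css = 4.039 × 30 = 121.2 mg/h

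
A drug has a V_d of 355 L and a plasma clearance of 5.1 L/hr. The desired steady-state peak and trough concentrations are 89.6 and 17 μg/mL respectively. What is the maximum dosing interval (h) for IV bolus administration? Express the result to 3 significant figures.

k = CL / Vd = 5.100 / 355.0 = 0.01437 h⁻¹
Between IV bolus doses, concentration decays as C = C₀·e^(−kτ), so C_peak/C_trough = e^(kτ).
τ_max = ln(C_peak/C_trough) / k = ln(89.6/17) / 0.01437 = 1.662 / 0.01437 = 115.7 h

116 h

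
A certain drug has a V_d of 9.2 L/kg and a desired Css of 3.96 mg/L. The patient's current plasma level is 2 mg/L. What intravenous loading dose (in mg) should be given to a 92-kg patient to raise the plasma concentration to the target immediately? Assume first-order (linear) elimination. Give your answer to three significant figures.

1660 mg

Vd(total) = 92 kg × 9.2 L/kg = 846.4 L
Concentration deficit ΔC = 3.96 − 2 = 1.960 mg/L
LD = Vd × ΔC = 846.4 × 1.960 = 1659 mg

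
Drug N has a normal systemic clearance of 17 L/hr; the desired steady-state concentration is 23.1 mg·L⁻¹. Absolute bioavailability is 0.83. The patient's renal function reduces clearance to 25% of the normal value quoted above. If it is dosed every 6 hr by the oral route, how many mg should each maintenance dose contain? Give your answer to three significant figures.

Patient clearance = 0.25 × 17.00 = 4.250 L/h
At steady state, dose per interval replaces the amount cleared in that interval: F·D/τ = CL·Css.
D = CL × Css × τ / F = 4.250 × 23.1 × 6 / 0.83 = 709.7 mg

710 mg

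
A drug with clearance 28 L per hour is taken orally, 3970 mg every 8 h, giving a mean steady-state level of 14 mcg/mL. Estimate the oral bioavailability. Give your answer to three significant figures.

F·D/τ = CL·Css at steady state → F = CL·Css·τ / D.
F = 28 × 14 × 8 / 3970 = 0.790

0.790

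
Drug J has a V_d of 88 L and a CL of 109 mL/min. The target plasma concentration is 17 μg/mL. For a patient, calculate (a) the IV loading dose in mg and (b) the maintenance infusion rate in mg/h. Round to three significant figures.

LD = Vd · C_target = 88.00 × 17 = 1496 mg
CL = 109 mL/min × 60/1000 = 6.540 L/h
Maintenance: replace elimination → rate = CL × Css = 6.540 × 17 = 111.2 mg/h

(a) 1500 mg; (b) 111 mg/h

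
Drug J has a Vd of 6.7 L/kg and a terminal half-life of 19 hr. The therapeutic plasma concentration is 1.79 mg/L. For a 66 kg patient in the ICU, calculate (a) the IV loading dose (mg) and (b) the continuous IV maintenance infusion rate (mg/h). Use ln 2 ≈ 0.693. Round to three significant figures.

Total Vd = 6.7 × 66 = 442.2 L
LD = Vd × C = 442.2 × 1.79 = 791.5 mg
CL = 0.693 × Vd / t½ = 0.693 × 442.2 / 19 = 16.13 L/h
Infusion rate = CL × Css = 16.13 × 1.79 = 28.87 mg/h

(a) 792 mg; (b) 28.9 mg/h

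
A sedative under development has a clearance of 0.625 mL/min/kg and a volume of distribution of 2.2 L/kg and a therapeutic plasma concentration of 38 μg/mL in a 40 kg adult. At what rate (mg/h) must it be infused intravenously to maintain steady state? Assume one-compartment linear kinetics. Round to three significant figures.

57.0 mg/h

CL = 0.625 mL/min/kg × 40 kg = 25.00 mL/min = 25.00 × 60/1000 = 1.500 L/h
Rate = CL × Css = 1.500 × 38 = 57.00 mg/h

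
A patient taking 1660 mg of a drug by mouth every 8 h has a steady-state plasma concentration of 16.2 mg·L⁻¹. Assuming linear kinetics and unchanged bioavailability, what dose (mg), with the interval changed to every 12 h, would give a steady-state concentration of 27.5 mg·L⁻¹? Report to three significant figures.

For first-order elimination, Css ∝ F·D/(CL·τ); F and CL are unchanged, so Css ∝ D/τ.
D₂ = D₁ × (Css,target / Css,current) × (τ₂/τ₁) = 1660 × (27.5/16.2) × (12/8) = 4227 mg

4230 mg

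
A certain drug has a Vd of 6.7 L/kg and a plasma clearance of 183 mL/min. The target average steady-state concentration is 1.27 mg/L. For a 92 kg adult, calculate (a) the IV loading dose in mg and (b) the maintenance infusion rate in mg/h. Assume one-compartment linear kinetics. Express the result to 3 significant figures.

Total Vd = 6.7 × 92 = 616.4 L
Loading: fill Vd to C_target → 616.4 L × 1.27 mg/L = 782.8 mg
Convert clearance: 183 mL/min × 60 min/h ÷ 1000 mL/L = 10.98 L/h
Maintenance infusion rate = CL × Css = 10.98 × 1.27 = 13.94 mg/h

(a) 783 mg; (b) 13.9 mg/h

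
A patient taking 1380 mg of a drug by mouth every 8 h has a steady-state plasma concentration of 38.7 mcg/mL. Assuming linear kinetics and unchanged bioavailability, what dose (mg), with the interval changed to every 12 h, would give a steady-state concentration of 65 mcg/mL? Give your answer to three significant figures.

For first-order elimination, Css ∝ F·D/(CL·τ); F and CL are unchanged, so Css ∝ D/τ.
D₂ = D₁ × (Css,target / Css,current) × (τ₂/τ₁) = 1380 × (65/38.7) × (12/8) = 3477 mg

3480 mg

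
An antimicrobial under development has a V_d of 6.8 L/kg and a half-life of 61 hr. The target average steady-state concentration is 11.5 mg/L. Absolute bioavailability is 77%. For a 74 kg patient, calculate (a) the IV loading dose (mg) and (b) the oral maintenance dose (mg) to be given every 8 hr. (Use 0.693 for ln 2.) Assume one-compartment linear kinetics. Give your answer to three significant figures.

Vd = 6.8 L/kg × 74 kg = 503.2 L
LD = Vd × C = 503.2 × 11.5 = 5787 mg
CL = 0.693 × Vd / t½ = 0.693 × 503.2 / 61 = 5.717 L/h
D = CL × Css × τ / F = 5.717 × 11.5 × 8 / 0.77 = 683.1 mg

(a) 5790 mg; (b) 683 mg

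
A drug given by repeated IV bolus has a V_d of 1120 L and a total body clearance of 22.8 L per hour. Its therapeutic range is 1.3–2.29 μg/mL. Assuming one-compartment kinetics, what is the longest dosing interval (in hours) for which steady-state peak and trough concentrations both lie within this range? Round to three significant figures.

k = CL / Vd = 22.80 / 1120 = 0.02036 h⁻¹
Between IV bolus doses, concentration decays as C = C₀·e^(−kτ), so C_peak/C_trough = e^(kτ).
τ_max = ln(C_peak/C_trough) / k = ln(2.29/1.3) / 0.02036 = 0.5662 / 0.02036 = 27.81 h

27.8 h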